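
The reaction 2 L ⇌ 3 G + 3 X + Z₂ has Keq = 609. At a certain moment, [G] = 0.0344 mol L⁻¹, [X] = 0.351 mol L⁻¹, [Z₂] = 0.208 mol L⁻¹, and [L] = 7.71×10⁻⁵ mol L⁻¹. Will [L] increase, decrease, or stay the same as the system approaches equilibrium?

Q = [G]³·[X]³·[Z₂] / [L]² = (0.0344)³·(0.351)³·(0.208) / (7.71×10⁻⁵)² = 61.6
Q = 61.6 < Keq = 609: net forward reaction.
L is a reactant, so it decreases.

decrease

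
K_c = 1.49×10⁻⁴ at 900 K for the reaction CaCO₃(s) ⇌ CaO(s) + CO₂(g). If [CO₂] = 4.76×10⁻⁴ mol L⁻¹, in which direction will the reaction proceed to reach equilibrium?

(CaCO₃, CaO are pure solids — omitted from Q_c.)
Q_c = [CO₂] = 4.76×10⁻⁴
Q_c = 4.76×10⁻⁴ > K_c = 1.49×10⁻⁴, so the reverse reaction proceeds.

reverse (toward reactants)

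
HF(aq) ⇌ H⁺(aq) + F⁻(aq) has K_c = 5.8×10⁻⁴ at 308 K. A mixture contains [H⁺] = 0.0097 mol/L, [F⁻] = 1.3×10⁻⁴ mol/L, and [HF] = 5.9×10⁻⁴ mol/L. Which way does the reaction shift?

reverse (toward reactants)

Q_c = [H⁺]·[F⁻] / [HF] = (0.0097)·(1.3×10⁻⁴) / (5.9×10⁻⁴) = 0.0021
Q_c = 0.0021 > K_c = 5.8×10⁻⁴, so the reverse reaction proceeds.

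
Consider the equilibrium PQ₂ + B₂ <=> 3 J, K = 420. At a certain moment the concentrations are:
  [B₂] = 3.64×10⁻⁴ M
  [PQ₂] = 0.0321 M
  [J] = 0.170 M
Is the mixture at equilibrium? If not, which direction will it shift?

yes, at equilibrium

Q = [J]³ / ([PQ₂]·[B₂]) = (0.170)³ / ((0.0321)·(3.64×10⁻⁴)) = 420
Q = 420 = K; the system is at equilibrium.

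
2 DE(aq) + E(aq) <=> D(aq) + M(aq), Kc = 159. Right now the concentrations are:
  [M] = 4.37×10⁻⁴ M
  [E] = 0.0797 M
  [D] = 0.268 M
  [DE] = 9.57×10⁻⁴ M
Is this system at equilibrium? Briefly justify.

Qc = [D]·[M] / ([DE]²·[E]) = (0.268)·(4.37×10⁻⁴) / ((9.57×10⁻⁴)²·(0.0797)) = 1600
Qc = 1600 > Kc = 159: net reverse reaction.

no; Q > K, reaction proceeds in reverse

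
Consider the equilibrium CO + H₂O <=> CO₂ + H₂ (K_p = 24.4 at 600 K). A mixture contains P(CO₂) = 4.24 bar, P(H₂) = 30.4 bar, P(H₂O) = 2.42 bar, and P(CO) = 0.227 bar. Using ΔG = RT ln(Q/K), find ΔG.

Q_p = P(CO₂)·P(H₂) / (P(CO)·P(H₂O)) = (4.24)·(30.4) / ((0.227)·(2.42)) = 235
ΔG = RT ln(Q_p/K_p) = (8.314 J mol⁻¹ K⁻¹)(600 K) × ln(235/24.4)
   = (4.988 kJ/mol)(2.265) = 11.3 kJ/mol
ΔG > 0, so the forward reaction is non-spontaneous (proceeds in reverse).

ΔG = 11.3 kJ/mol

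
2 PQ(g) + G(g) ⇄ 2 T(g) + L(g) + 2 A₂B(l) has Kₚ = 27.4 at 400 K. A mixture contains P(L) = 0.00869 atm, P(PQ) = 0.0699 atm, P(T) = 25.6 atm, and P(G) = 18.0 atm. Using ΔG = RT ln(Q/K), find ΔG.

(A₂B is a pure liquid — omitted from Qₚ.)
Qₚ = P(T)²·P(L) / (P(PQ)²·P(G)) = (25.6)²·(0.00869) / ((0.0699)²·(18.0)) = 64.8
ΔG = RT ln(Qₚ/Kₚ) = (8.314 J mol⁻¹ K⁻¹)(400 K) × ln(64.8/27.4)
   = (3.326 kJ/mol)(0.8608) = 2.86 kJ/mol
ΔG > 0, so the forward reaction is non-spontaneous (proceeds in reverse).

ΔG = 2.86 kJ/mol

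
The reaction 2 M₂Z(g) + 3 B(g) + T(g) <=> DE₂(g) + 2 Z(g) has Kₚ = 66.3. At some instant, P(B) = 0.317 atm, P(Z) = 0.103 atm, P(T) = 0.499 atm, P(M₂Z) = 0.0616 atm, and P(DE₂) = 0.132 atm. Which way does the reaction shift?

Qₚ = P(DE₂)·P(Z)² / (P(M₂Z)²·P(B)³·P(T)) = (0.132)·(0.103)² / ((0.0616)²·(0.317)³·(0.499)) = 23.2
Qₚ = 23.2 < Kₚ = 66.3, so the forward reaction proceeds.

toward products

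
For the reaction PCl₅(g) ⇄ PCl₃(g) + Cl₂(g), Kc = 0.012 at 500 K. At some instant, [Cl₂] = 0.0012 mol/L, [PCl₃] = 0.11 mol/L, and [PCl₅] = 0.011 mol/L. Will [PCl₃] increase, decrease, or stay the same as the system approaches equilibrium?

Qc = [PCl₃]·[Cl₂] / [PCl₅] = (0.11)·(0.0012) / (0.011) = 0.012
Qc = 0.012 = Kc; the system is at equilibrium.

stay the same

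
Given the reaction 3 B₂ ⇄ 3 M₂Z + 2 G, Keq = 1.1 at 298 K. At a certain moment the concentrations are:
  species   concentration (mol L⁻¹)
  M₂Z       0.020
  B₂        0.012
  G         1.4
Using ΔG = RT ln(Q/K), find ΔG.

ΔG = 5.23 kJ/mol

Q = [M₂Z]³·[G]² / [B₂]³ = (0.020)³·(1.4)² / (0.012)³ = 9.07
ΔG = RT ln(Q/Keq) = (8.314 J mol⁻¹ K⁻¹)(298 K) × ln(9.07/1.1)
   = (2.478 kJ/mol)(2.110) = 5.23 kJ/mol
ΔG > 0, so the forward reaction is non-spontaneous (proceeds in reverse).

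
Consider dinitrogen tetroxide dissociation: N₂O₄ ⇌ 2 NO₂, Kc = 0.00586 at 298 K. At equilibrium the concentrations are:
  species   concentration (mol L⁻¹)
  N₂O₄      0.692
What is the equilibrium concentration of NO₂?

[NO₂] = 0.0637 mol L⁻¹

At equilibrium, Kc = [NO₂]² / [N₂O₄] = 0.00586.
([NO₂])² / (0.692) = 0.00586
[NO₂]² = 0.00406 ⇒ [NO₂] = 0.0637 mol L⁻¹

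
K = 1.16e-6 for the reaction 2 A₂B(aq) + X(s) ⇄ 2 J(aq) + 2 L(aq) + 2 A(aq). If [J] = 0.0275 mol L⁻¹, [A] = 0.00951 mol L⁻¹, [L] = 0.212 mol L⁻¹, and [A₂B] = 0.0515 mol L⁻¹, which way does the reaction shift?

(X is a pure solid — omitted from Q.)
Q = [J]²·[L]²·[A]² / [A₂B]² = (0.0275)²·(0.212)²·(0.00951)² / (0.0515)² = 1.16e-6
Q = 1.16e-6 = K, so the system is already at equilibrium.

no net change (already at equilibrium)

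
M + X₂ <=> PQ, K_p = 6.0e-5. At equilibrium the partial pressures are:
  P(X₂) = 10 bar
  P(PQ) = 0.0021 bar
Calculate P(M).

P(M) = 3.5 bar

At equilibrium, K_p = P(PQ) / (P(M)·P(X₂)) = 6.0e-5.
(0.0021) / ((P(M))·(10)) = 6.0e-5
P(M) = 3.50 = 3.5 bar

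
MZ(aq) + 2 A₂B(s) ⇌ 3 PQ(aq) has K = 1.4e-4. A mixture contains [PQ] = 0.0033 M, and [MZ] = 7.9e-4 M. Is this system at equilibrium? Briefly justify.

(A₂B is a pure solid — omitted from Q.)
Q = [PQ]³ / [MZ] = (0.0033)³ / (7.9e-4) = 4.5e-5
Q = 4.5e-5 < K = 1.4e-4: net forward reaction.

no; Q < K, reaction proceeds forward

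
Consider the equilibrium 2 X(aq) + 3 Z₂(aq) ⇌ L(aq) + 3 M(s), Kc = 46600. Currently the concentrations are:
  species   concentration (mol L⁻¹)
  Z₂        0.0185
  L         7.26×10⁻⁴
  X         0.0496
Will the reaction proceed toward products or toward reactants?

no net change (already at equilibrium)

(M is a pure solid — omitted from Qc.)
Qc = [L] / ([X]²·[Z₂]³) = (7.26×10⁻⁴) / ((0.0496)²·(0.0185)³) = 46600
Qc = 46600 = Kc, so the system is already at equilibrium.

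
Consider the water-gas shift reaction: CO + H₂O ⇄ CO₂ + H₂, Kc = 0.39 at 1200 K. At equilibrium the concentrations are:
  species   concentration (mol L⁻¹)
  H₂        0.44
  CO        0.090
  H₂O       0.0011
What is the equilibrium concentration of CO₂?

[CO₂] = 8.8e-5 mol L⁻¹

At equilibrium, Kc = [CO₂]·[H₂] / ([CO]·[H₂O]) = 0.39.
([CO₂])·(0.44) / ((0.090)·(0.0011)) = 0.39
[CO₂] = 8.78e-5 = 8.8e-5 mol L⁻¹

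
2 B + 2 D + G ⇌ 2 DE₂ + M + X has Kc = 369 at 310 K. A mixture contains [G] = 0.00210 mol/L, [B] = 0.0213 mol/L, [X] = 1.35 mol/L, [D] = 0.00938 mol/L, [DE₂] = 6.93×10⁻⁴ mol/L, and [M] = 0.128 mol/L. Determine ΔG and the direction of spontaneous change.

ΔG = 2.54 kJ/mol; the forward reaction is non-spontaneous

Qc = [DE₂]²·[M]·[X] / ([B]²·[D]²·[G]) = (6.93×10⁻⁴)²·(0.128)·(1.35) / ((0.0213)²·(0.00938)²·(0.00210)) = 990
ΔG = RT ln(Qc/Kc) = (8.314 J mol⁻¹ K⁻¹)(310 K) × ln(990/369)
   = (2.577 kJ/mol)(0.9869) = 2.54 kJ/mol
ΔG > 0, so the forward reaction is non-spontaneous (proceeds in reverse).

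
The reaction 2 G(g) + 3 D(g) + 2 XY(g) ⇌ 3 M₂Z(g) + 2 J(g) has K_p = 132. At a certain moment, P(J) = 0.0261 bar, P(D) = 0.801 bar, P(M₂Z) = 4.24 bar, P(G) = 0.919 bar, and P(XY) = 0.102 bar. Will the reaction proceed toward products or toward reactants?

toward products

Q_p = P(M₂Z)³·P(J)² / (P(G)²·P(D)³·P(XY)²) = (4.24)³·(0.0261)² / ((0.919)²·(0.801)³·(0.102)²) = 11.5
Q_p = 11.5 < K_p = 132, so the forward reaction proceeds.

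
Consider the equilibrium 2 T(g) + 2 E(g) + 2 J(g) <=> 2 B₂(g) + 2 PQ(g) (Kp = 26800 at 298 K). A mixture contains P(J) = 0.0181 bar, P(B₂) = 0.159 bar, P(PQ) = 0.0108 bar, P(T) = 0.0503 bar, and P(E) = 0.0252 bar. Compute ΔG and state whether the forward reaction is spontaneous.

Qp = P(B₂)²·P(PQ)² / (P(T)²·P(E)²·P(J)²) = (0.159)²·(0.0108)² / ((0.0503)²·(0.0252)²·(0.0181)²) = 5600
ΔG = RT ln(Qp/Kp) = (8.314 J mol⁻¹ K⁻¹)(298 K) × ln(5600/26800)
   = (2.478 kJ/mol)(-1.566) = -3.88 kJ/mol
ΔG < 0, so the forward reaction is spontaneous (proceeds forward).

ΔG = -3.88 kJ/mol; the forward reaction is spontaneous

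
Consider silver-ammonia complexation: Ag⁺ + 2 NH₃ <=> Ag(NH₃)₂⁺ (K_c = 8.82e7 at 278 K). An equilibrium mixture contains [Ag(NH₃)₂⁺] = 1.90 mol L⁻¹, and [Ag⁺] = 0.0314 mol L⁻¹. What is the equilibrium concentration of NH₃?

At equilibrium, K_c = [Ag(NH₃)₂⁺] / ([Ag⁺]·[NH₃]²) = 8.82e7.
(1.90) / ((0.0314)·([NH₃])²) = 8.82e7
[NH₃]² = 6.86e-7 ⇒ [NH₃] = 8.28e-4 mol L⁻¹

[NH₃] = 8.28e-4 mol L⁻¹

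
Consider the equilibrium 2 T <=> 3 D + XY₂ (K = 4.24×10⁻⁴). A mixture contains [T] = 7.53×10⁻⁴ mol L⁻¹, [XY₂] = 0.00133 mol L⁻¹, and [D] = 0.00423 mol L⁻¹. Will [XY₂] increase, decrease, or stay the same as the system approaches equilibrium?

Q = [D]³·[XY₂] / [T]² = (0.00423)³·(0.00133) / (7.53×10⁻⁴)² = 1.78×10⁻⁴
Q = 1.78×10⁻⁴ < K = 4.24×10⁻⁴: net forward reaction.
XY₂ is a product, so it increases.

increase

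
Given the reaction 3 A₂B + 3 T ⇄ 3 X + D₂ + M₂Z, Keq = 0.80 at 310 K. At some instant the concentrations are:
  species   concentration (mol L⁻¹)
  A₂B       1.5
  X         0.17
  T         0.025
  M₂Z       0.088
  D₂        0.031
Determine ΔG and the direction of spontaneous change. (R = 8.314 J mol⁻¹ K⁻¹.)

Q = [X]³·[D₂]·[M₂Z] / ([A₂B]³·[T]³) = (0.17)³·(0.031)·(0.088) / ((1.5)³·(0.025)³) = 0.254
ΔG = RT ln(Q/Keq) = (8.314 J mol⁻¹ K⁻¹)(310 K) × ln(0.254/0.80)
   = (2.577 kJ/mol)(-1.147) = -2.96 kJ/mol
ΔG < 0, so the forward reaction is spontaneous (proceeds forward).

ΔG = -2.96 kJ/mol; the forward reaction is spontaneous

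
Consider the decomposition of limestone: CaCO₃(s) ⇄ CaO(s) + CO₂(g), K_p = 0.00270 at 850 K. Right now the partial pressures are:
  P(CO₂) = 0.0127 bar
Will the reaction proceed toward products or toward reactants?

in the reverse direction

(CaCO₃, CaO are pure solids — omitted from Q_p.)
Q_p = P(CO₂) = 0.0127
Q_p = 0.0127 > K_p = 0.00270, so the reverse reaction proceeds.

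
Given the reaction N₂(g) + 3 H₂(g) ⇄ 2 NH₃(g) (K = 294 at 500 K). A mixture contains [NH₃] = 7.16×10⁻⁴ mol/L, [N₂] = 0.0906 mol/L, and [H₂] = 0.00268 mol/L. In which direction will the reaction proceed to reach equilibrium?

neither direction; the system is at equilibrium

Q = [NH₃]² / ([N₂]·[H₂]³) = (7.16×10⁻⁴)² / ((0.0906)·(0.00268)³) = 294
Q = 294 = K, so the system is already at equilibrium.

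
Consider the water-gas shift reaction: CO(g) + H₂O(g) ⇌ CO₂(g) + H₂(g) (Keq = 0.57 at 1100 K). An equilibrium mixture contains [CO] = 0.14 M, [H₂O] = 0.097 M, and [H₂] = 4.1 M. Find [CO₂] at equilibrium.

[CO₂] = 0.0019 M

At equilibrium, Keq = [CO₂]·[H₂] / ([CO]·[H₂O]) = 0.57.
([CO₂])·(4.1) / ((0.14)·(0.097)) = 0.57
[CO₂] = 0.00189 = 0.0019 M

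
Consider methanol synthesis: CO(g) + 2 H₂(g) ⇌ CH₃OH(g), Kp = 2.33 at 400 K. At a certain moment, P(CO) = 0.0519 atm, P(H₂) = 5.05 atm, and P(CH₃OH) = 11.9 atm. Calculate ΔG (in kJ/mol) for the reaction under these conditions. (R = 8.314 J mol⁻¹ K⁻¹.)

Qp = P(CH₃OH) / (P(CO)·P(H₂)²) = (11.9) / ((0.0519)·(5.05)²) = 8.99
ΔG = RT ln(Qp/Kp) = (8.314 J mol⁻¹ K⁻¹)(400 K) × ln(8.99/2.33)
   = (3.326 kJ/mol)(1.350) = 4.49 kJ/mol
ΔG > 0, so the forward reaction is non-spontaneous (proceeds in reverse).

ΔG = 4.49 kJ/mol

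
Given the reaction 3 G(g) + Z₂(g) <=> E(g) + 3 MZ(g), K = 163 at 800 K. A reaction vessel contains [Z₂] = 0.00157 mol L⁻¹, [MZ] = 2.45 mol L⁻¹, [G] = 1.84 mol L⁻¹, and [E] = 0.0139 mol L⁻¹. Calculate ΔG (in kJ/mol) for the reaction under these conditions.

ΔG = -13.7 kJ/mol

Q = [E]·[MZ]³ / ([G]³·[Z₂]) = (0.0139)·(2.45)³ / ((1.84)³·(0.00157)) = 20.9
ΔG = RT ln(Q/K) = (8.314 J mol⁻¹ K⁻¹)(800 K) × ln(20.9/163)
   = (6.651 kJ/mol)(-2.054) = -13.7 kJ/mol
ΔG < 0, so the forward reaction is spontaneous (proceeds forward).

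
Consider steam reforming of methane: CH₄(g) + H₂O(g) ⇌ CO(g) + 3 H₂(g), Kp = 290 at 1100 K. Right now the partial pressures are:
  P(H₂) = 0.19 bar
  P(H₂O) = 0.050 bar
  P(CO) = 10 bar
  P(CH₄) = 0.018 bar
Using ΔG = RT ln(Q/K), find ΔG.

Qp = P(CO)·P(H₂)³ / (P(CH₄)·P(H₂O)) = (10)·(0.19)³ / ((0.018)·(0.050)) = 76.2
ΔG = RT ln(Qp/Kp) = (8.314 J mol⁻¹ K⁻¹)(1100 K) × ln(76.2/290)
   = (9.145 kJ/mol)(-1.337) = -12.2 kJ/mol
ΔG < 0, so the forward reaction is spontaneous (proceeds forward).

ΔG = -12.2 kJ/mol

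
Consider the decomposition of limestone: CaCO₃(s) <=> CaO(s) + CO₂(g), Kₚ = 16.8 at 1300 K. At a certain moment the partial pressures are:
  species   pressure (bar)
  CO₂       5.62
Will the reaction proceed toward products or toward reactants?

to the right

(CaCO₃, CaO are pure solids — omitted from Qₚ.)
Qₚ = P(CO₂) = 5.62
Qₚ = 5.62 < Kₚ = 16.8, so the forward reaction proceeds.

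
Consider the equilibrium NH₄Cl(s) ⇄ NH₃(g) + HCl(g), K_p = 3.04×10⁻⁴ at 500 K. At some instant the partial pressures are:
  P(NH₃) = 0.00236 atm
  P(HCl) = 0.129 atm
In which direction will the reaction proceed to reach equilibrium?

(NH₄Cl is a pure solid — omitted from Q_p.)
Q_p = P(NH₃)·P(HCl) = (0.00236)·(0.129) = 3.04×10⁻⁴
Q_p = 3.04×10⁻⁴ = K_p, so the system is already at equilibrium.

no net change (already at equilibrium)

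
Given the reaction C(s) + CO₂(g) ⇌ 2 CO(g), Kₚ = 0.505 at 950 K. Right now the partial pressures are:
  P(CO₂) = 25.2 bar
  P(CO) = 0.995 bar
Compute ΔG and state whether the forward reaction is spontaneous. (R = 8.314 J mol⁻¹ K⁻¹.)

ΔG = -20.2 kJ/mol; the forward reaction is spontaneous

(C is a pure solid — omitted from Qₚ.)
Qₚ = P(CO)² / P(CO₂) = (0.995)² / (25.2) = 0.0393
ΔG = RT ln(Qₚ/Kₚ) = (8.314 J mol⁻¹ K⁻¹)(950 K) × ln(0.0393/0.505)
   = (7.898 kJ/mol)(-2.553) = -20.2 kJ/mol
ΔG < 0, so the forward reaction is spontaneous (proceeds forward).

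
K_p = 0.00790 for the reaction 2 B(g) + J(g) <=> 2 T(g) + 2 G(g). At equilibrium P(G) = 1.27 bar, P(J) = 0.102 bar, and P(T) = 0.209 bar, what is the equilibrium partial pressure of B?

P(B) = 9.35 bar

At equilibrium, K_p = P(T)²·P(G)² / (P(B)²·P(J)) = 0.00790.
(0.209)²·(1.27)² / ((P(B))²·(0.102)) = 0.00790
P(B)² = 87.4 ⇒ P(B) = 9.35 bar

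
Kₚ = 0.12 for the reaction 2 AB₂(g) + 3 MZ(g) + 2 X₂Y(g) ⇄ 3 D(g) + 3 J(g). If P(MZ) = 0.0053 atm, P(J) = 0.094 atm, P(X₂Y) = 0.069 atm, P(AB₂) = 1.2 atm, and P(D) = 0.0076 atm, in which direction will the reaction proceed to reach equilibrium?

Qₚ = P(D)³·P(J)³ / (P(AB₂)²·P(MZ)³·P(X₂Y)²) = (0.0076)³·(0.094)³ / ((1.2)²·(0.0053)³·(0.069)²) = 0.36
Qₚ = 0.36 > Kₚ = 0.12, so the reverse reaction proceeds.

in the reverse direction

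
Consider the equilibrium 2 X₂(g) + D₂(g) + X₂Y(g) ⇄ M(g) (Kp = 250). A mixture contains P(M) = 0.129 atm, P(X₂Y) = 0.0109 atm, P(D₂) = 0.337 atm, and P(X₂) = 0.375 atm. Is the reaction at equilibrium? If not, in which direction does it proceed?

Qp = P(M) / (P(X₂)²·P(D₂)·P(X₂Y)) = (0.129) / ((0.375)²·(0.337)·(0.0109)) = 250
Qp = 250 = Kp, so the system is already at equilibrium.

at equilibrium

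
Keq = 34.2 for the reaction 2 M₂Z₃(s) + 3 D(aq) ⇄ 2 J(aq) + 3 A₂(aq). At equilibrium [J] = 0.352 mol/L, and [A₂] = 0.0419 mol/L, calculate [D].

(M₂Z₃ is a pure solid — omitted from Keq.)
At equilibrium, Keq = [J]²·[A₂]³ / [D]³ = 34.2.
(0.352)²·(0.0419)³ / ([D])³ = 34.2
[D]³ = 2.67e-7 ⇒ [D] = 0.00644 mol/L

[D] = 0.00644 mol/L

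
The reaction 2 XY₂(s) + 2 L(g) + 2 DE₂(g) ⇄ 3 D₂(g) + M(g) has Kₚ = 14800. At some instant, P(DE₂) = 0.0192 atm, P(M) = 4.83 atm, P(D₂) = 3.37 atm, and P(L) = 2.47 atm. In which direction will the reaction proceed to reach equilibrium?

(XY₂ is a pure solid — omitted from Qₚ.)
Qₚ = P(D₂)³·P(M) / (P(L)²·P(DE₂)²) = (3.37)³·(4.83) / ((2.47)²·(0.0192)²) = 82200
Qₚ = 82200 > Kₚ = 14800, so the reverse reaction proceeds.

reverse (toward reactants)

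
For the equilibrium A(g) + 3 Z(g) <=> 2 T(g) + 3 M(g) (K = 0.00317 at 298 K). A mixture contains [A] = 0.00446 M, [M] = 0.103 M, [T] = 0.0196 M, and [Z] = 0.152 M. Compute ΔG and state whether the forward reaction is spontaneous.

Q = [T]²·[M]³ / ([A]·[Z]³) = (0.0196)²·(0.103)³ / ((0.00446)·(0.152)³) = 0.0268
ΔG = RT ln(Q/K) = (8.314 J mol⁻¹ K⁻¹)(298 K) × ln(0.0268/0.00317)
   = (2.478 kJ/mol)(2.135) = 5.29 kJ/mol
ΔG > 0, so the forward reaction is non-spontaneous (proceeds in reverse).

ΔG = 5.29 kJ/mol; the forward reaction is non-spontaneous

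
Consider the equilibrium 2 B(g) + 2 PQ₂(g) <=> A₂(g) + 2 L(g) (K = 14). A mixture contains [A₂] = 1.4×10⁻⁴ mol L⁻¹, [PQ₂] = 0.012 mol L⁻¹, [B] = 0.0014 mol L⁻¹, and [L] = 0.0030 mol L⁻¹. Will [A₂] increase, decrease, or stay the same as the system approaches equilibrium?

Q = [A₂]·[L]² / ([B]²·[PQ₂]²) = (1.4×10⁻⁴)·(0.0030)² / ((0.0014)²·(0.012)²) = 4.5
Q = 4.5 < K = 14: net forward reaction.
A₂ is a product, so it increases.

increase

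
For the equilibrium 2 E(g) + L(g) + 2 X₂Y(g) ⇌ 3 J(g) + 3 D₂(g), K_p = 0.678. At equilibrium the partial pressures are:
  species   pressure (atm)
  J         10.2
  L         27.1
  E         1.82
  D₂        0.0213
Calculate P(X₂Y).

P(X₂Y) = 0.0130 atm

At equilibrium, K_p = P(J)³·P(D₂)³ / (P(E)²·P(L)·P(X₂Y)²) = 0.678.
(10.2)³·(0.0213)³ / ((1.82)²·(27.1)·(P(X₂Y))²) = 0.678
P(X₂Y)² = 1.68×10⁻⁴ ⇒ P(X₂Y) = 0.0130 atm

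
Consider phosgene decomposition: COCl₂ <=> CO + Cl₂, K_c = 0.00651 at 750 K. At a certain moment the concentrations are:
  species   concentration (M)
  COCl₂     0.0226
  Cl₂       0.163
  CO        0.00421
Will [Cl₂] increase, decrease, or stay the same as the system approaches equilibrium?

decrease

Q_c = [CO]·[Cl₂] / [COCl₂] = (0.00421)·(0.163) / (0.0226) = 0.0304
Q_c = 0.0304 > K_c = 0.00651: net reverse reaction.
Cl₂ is a product, so it decreases.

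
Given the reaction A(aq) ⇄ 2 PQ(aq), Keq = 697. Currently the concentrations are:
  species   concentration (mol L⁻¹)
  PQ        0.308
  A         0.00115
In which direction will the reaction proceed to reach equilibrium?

to the right

Q = [PQ]² / [A] = (0.308)² / (0.00115) = 82.5
Q = 82.5 < Keq = 697, so the forward reaction proceeds.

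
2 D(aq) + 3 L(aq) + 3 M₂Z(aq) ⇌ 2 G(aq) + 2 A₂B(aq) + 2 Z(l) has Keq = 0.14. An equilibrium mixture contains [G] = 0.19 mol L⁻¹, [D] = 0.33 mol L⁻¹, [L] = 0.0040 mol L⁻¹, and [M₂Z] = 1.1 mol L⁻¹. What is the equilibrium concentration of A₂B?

(Z is a pure liquid — omitted from Keq.)
At equilibrium, Keq = [G]²·[A₂B]² / ([D]²·[L]³·[M₂Z]³) = 0.14.
(0.19)²·([A₂B])² / ((0.33)²·(0.0040)³·(1.1)³) = 0.14
[A₂B]² = 3.60e-8 ⇒ [A₂B] = 1.9e-4 mol L⁻¹

[A₂B] = 1.9e-4 mol L⁻¹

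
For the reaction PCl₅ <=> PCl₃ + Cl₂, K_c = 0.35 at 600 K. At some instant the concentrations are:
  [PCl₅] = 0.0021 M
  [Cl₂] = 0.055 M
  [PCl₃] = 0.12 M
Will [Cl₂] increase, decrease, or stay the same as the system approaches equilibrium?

Q_c = [PCl₃]·[Cl₂] / [PCl₅] = (0.12)·(0.055) / (0.0021) = 3.1
Q_c = 3.1 > K_c = 0.35: net reverse reaction.
Cl₂ is a product, so it decreases.

decrease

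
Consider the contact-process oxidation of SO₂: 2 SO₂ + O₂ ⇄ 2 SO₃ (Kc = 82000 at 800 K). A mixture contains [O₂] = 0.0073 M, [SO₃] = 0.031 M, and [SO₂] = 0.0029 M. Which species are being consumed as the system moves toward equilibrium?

Qc = [SO₃]² / ([SO₂]²·[O₂]) = (0.031)² / ((0.0029)²·(0.0073)) = 16000
Qc = 16000 < Kc = 82000: net forward reaction.

SO₂, O₂ (reactants)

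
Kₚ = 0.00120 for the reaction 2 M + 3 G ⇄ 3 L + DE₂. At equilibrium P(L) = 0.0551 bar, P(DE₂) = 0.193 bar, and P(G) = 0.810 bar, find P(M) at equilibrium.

P(M) = 0.225 bar

At equilibrium, Kₚ = P(L)³·P(DE₂) / (P(M)²·P(G)³) = 0.00120.
(0.0551)³·(0.193) / ((P(M))²·(0.810)³) = 0.00120
P(M)² = 0.0506 ⇒ P(M) = 0.225 bar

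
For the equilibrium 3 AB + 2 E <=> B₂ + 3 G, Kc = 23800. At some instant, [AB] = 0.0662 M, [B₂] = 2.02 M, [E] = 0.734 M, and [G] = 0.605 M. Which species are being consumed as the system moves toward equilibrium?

AB, E (reactants)

Qc = [B₂]·[G]³ / ([AB]³·[E]²) = (2.02)·(0.605)³ / ((0.0662)³·(0.734)²) = 2860
Qc = 2860 < Kc = 23800: net forward reaction.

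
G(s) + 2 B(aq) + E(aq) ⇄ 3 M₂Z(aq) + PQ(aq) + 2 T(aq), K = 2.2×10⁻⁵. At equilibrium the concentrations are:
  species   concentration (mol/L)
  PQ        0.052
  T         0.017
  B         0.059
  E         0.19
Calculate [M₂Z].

(G is a pure solid — omitted from K.)
At equilibrium, K = [M₂Z]³·[PQ]·[T]² / ([B]²·[E]) = 2.2×10⁻⁵.
([M₂Z])³·(0.052)·(0.017)² / ((0.059)²·(0.19)) = 2.2×10⁻⁵
[M₂Z]³ = 9.68×10⁻⁴ ⇒ [M₂Z] = 0.099 mol/L

[M₂Z] = 0.099 mol/L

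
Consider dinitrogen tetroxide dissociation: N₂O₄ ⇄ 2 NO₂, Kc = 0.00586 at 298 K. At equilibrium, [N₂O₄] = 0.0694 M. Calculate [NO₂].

At equilibrium, Kc = [NO₂]² / [N₂O₄] = 0.00586.
([NO₂])² / (0.0694) = 0.00586
[NO₂]² = 4.07×10⁻⁴ ⇒ [NO₂] = 0.0202 M

[NO₂] = 0.0202 M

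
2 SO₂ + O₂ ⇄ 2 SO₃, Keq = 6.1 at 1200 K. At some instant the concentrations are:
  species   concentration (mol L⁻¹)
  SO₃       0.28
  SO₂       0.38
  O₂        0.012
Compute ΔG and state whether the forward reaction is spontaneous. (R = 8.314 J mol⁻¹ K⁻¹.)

ΔG = 20.0 kJ/mol; the forward reaction is non-spontaneous

Q = [SO₃]² / ([SO₂]²·[O₂]) = (0.28)² / ((0.38)²·(0.012)) = 45.2
ΔG = RT ln(Q/Keq) = (8.314 J mol⁻¹ K⁻¹)(1200 K) × ln(45.2/6.1)
   = (9.977 kJ/mol)(2.003) = 20.0 kJ/mol
ΔG > 0, so the forward reaction is non-spontaneous (proceeds in reverse).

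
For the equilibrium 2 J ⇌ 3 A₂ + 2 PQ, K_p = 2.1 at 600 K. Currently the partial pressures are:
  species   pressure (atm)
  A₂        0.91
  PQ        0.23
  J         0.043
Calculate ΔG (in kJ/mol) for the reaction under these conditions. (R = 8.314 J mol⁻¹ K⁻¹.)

Q_p = P(A₂)³·P(PQ)² / P(J)² = (0.91)³·(0.23)² / (0.043)² = 21.6
ΔG = RT ln(Q_p/K_p) = (8.314 J mol⁻¹ K⁻¹)(600 K) × ln(21.6/2.1)
   = (4.988 kJ/mol)(2.331) = 11.6 kJ/mol
ΔG > 0, so the forward reaction is non-spontaneous (proceeds in reverse).

ΔG = 11.6 kJ/mol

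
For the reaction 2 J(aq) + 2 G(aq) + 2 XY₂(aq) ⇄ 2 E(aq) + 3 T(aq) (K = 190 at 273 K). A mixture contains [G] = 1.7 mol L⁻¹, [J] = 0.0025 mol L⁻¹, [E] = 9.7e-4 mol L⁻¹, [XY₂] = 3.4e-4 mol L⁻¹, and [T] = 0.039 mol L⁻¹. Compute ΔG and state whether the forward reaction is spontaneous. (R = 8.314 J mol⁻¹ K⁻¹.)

ΔG = -4.45 kJ/mol; the forward reaction is spontaneous

Q = [E]²·[T]³ / ([J]²·[G]²·[XY₂]²) = (9.7e-4)²·(0.039)³ / ((0.0025)²·(1.7)²·(3.4e-4)²) = 26.7
ΔG = RT ln(Q/K) = (8.314 J mol⁻¹ K⁻¹)(273 K) × ln(26.7/190)
   = (2.270 kJ/mol)(-1.962) = -4.45 kJ/mol
ΔG < 0, so the forward reaction is spontaneous (proceeds forward).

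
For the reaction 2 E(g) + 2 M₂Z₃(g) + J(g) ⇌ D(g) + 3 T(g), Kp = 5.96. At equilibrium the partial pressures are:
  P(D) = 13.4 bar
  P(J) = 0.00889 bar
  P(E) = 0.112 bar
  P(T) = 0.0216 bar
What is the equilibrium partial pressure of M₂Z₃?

At equilibrium, Kp = P(D)·P(T)³ / (P(E)²·P(M₂Z₃)²·P(J)) = 5.96.
(13.4)·(0.0216)³ / ((0.112)²·(P(M₂Z₃))²·(0.00889)) = 5.96
P(M₂Z₃)² = 0.203 ⇒ P(M₂Z₃) = 0.451 bar

P(M₂Z₃) = 0.451 bar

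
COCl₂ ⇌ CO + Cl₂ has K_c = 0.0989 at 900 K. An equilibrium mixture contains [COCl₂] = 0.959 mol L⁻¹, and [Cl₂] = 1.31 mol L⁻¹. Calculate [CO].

[CO] = 0.0724 mol L⁻¹

At equilibrium, K_c = [CO]·[Cl₂] / [COCl₂] = 0.0989.
([CO])·(1.31) / (0.959) = 0.0989
[CO] = 0.0724 mol L⁻¹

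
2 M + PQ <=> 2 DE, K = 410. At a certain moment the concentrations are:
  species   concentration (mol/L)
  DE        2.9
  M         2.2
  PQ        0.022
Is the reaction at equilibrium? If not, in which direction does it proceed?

Q = [DE]² / ([M]²·[PQ]) = (2.9)² / ((2.2)²·(0.022)) = 79
Q = 79 < K = 410, so the forward reaction proceeds.

forward (toward products)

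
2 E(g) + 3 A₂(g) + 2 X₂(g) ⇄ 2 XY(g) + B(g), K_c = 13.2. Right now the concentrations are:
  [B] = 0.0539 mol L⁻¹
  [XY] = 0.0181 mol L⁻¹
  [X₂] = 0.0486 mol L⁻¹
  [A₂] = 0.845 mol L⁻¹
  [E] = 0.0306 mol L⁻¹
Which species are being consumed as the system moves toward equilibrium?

Q_c = [XY]²·[B] / ([E]²·[A₂]³·[X₂]²) = (0.0181)²·(0.0539) / ((0.0306)²·(0.845)³·(0.0486)²) = 13.2
Q_c = 13.2 = K_c; the system is at equilibrium.

none (at equilibrium)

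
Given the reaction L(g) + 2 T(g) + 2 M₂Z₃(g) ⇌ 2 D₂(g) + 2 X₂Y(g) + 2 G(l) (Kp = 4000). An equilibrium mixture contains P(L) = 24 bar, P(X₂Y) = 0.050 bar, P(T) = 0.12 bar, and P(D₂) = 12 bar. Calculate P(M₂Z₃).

P(M₂Z₃) = 0.016 bar

(G is a pure liquid — omitted from Kp.)
At equilibrium, Kp = P(D₂)²·P(X₂Y)² / (P(L)·P(T)²·P(M₂Z₃)²) = 4000.
(12)²·(0.050)² / ((24)·(0.12)²·(P(M₂Z₃))²) = 4000
P(M₂Z₃)² = 2.60×10⁻⁴ ⇒ P(M₂Z₃) = 0.016 bar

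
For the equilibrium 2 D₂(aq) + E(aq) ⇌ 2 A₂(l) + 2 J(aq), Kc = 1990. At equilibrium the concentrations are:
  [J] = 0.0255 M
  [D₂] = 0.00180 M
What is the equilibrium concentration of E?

[E] = 0.101 M

(A₂ is a pure liquid — omitted from Kc.)
At equilibrium, Kc = [J]² / ([D₂]²·[E]) = 1990.
(0.0255)² / ((0.00180)²·([E])) = 1990
[E] = 0.101 M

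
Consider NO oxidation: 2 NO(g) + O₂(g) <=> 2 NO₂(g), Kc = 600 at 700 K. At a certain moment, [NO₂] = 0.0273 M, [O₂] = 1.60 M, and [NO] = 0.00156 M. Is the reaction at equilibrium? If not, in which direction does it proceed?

to the right

Qc = [NO₂]² / ([NO]²·[O₂]) = (0.0273)² / ((0.00156)²·(1.60)) = 191
Qc = 191 < Kc = 600, so the forward reaction proceeds.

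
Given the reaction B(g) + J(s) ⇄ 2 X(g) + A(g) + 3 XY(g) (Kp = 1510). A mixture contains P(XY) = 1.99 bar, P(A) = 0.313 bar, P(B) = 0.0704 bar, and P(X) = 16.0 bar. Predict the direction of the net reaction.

(J is a pure solid — omitted from Qp.)
Qp = P(X)²·P(A)·P(XY)³ / P(B) = (16.0)²·(0.313)·(1.99)³ / (0.0704) = 8970
Qp = 8970 > Kp = 1510, so the reverse reaction proceeds.

in the reverse direction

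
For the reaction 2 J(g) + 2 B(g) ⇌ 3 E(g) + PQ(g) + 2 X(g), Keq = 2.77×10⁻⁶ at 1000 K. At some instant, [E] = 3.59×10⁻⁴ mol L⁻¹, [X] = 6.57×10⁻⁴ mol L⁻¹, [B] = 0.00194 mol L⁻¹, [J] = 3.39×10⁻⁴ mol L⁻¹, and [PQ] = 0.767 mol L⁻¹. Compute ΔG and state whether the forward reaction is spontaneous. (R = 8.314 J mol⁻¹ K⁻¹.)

ΔG = 21.2 kJ/mol; the forward reaction is non-spontaneous

Q = [E]³·[PQ]·[X]² / ([J]²·[B]²) = (3.59×10⁻⁴)³·(0.767)·(6.57×10⁻⁴)² / ((3.39×10⁻⁴)²·(0.00194)²) = 3.54×10⁻⁵
ΔG = RT ln(Q/Keq) = (8.314 J mol⁻¹ K⁻¹)(1000 K) × ln(3.54×10⁻⁵/2.77×10⁻⁶)
   = (8.314 kJ/mol)(2.548) = 21.2 kJ/mol
ΔG > 0, so the forward reaction is non-spontaneous (proceeds in reverse).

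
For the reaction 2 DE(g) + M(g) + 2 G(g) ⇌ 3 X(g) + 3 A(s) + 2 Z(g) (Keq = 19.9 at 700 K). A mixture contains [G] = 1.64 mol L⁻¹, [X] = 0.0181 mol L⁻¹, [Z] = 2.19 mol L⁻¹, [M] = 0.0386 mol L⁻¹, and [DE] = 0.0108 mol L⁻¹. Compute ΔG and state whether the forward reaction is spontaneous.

ΔG = -12.4 kJ/mol; the forward reaction is spontaneous

(A is a pure solid — omitted from Q.)
Q = [X]³·[Z]² / ([DE]²·[M]·[G]²) = (0.0181)³·(2.19)² / ((0.0108)²·(0.0386)·(1.64)²) = 2.35
ΔG = RT ln(Q/Keq) = (8.314 J mol⁻¹ K⁻¹)(700 K) × ln(2.35/19.9)
   = (5.820 kJ/mol)(-2.136) = -12.4 kJ/mol
ΔG < 0, so the forward reaction is spontaneous (proceeds forward).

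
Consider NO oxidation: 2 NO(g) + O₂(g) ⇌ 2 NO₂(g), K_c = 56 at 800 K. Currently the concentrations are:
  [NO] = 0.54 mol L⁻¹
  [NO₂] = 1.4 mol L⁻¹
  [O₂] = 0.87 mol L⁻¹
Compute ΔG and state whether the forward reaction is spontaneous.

ΔG = -13.2 kJ/mol; the forward reaction is spontaneous

Q_c = [NO₂]² / ([NO]²·[O₂]) = (1.4)² / ((0.54)²·(0.87)) = 7.73
ΔG = RT ln(Q_c/K_c) = (8.314 J mol⁻¹ K⁻¹)(800 K) × ln(7.73/56)
   = (6.651 kJ/mol)(-1.980) = -13.2 kJ/mol
ΔG < 0, so the forward reaction is spontaneous (proceeds forward).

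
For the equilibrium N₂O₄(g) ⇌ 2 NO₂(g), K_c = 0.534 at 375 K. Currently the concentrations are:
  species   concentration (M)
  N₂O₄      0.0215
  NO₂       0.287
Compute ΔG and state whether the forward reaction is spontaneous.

ΔG = 6.14 kJ/mol; the forward reaction is non-spontaneous

Q_c = [NO₂]² / [N₂O₄] = (0.287)² / (0.0215) = 3.83
ΔG = RT ln(Q_c/K_c) = (8.314 J mol⁻¹ K⁻¹)(375 K) × ln(3.83/0.534)
   = (3.118 kJ/mol)(1.970) = 6.14 kJ/mol
ΔG > 0, so the forward reaction is non-spontaneous (proceeds in reverse).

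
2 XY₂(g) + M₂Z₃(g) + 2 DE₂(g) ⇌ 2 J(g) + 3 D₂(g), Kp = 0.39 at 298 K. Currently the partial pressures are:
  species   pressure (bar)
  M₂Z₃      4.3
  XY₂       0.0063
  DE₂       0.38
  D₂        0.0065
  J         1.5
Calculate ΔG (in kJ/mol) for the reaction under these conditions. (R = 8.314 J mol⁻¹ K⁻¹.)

Qp = P(J)²·P(D₂)³ / (P(XY₂)²·P(M₂Z₃)·P(DE₂)²) = (1.5)²·(0.0065)³ / ((0.0063)²·(4.3)·(0.38)²) = 0.0251
ΔG = RT ln(Qp/Kp) = (8.314 J mol⁻¹ K⁻¹)(298 K) × ln(0.0251/0.39)
   = (2.478 kJ/mol)(-2.743) = -6.80 kJ/mol
ΔG < 0, so the forward reaction is spontaneous (proceeds forward).

ΔG = -6.80 kJ/mol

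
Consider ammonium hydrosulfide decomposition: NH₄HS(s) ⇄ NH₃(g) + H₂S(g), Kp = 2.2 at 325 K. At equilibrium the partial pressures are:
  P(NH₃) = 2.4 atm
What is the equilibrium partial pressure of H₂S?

(NH₄HS is a pure solid — omitted from Kp.)
At equilibrium, Kp = P(NH₃)·P(H₂S) = 2.2.
(2.4)·(P(H₂S)) = 2.2
P(H₂S) = 0.917 = 0.92 atm

P(H₂S) = 0.92 atm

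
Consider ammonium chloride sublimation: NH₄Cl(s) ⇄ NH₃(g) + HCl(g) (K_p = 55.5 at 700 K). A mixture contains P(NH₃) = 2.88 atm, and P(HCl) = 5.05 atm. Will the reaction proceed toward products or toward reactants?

(NH₄Cl is a pure solid — omitted from Q_p.)
Q_p = P(NH₃)·P(HCl) = (2.88)·(5.05) = 14.5
Q_p = 14.5 < K_p = 55.5, so the forward reaction proceeds.

toward products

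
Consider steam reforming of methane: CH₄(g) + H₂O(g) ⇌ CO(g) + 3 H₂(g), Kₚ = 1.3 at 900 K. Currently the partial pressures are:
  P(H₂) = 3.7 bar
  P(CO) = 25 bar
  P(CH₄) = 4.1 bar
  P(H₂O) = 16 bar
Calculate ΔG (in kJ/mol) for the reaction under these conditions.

Qₚ = P(CO)·P(H₂)³ / (P(CH₄)·P(H₂O)) = (25)·(3.7)³ / ((4.1)·(16)) = 19.3
ΔG = RT ln(Qₚ/Kₚ) = (8.314 J mol⁻¹ K⁻¹)(900 K) × ln(19.3/1.3)
   = (7.483 kJ/mol)(2.698) = 20.2 kJ/mol
ΔG > 0, so the forward reaction is non-spontaneous (proceeds in reverse).

ΔG = 20.2 kJ/mol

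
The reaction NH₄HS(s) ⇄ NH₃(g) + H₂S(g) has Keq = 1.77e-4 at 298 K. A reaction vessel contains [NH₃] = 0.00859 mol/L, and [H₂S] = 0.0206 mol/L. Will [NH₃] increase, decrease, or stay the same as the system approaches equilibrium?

stay the same

(NH₄HS is a pure solid — omitted from Q.)
Q = [NH₃]·[H₂S] = (0.00859)·(0.0206) = 1.77e-4
Q = 1.77e-4 = Keq; the system is at equilibrium.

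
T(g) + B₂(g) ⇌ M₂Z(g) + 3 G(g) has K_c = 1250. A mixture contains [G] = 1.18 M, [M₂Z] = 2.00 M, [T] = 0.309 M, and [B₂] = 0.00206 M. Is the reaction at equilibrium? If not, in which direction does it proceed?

Q_c = [M₂Z]·[G]³ / ([T]·[B₂]) = (2.00)·(1.18)³ / ((0.309)·(0.00206)) = 5160
Q_c = 5160 > K_c = 1250, so the reverse reaction proceeds.

to the left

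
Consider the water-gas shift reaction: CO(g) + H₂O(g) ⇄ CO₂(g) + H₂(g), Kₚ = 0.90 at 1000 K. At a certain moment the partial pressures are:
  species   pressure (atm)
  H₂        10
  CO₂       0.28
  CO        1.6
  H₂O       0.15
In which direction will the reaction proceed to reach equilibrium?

to the left

Qₚ = P(CO₂)·P(H₂) / (P(CO)·P(H₂O)) = (0.28)·(10) / ((1.6)·(0.15)) = 12
Qₚ = 12 > Kₚ = 0.90, so the reverse reaction proceeds.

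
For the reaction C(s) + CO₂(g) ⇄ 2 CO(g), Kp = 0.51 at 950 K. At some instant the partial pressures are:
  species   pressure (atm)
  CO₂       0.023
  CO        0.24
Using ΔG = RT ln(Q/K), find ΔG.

ΔG = 12.6 kJ/mol

(C is a pure solid — omitted from Qp.)
Qp = P(CO)² / P(CO₂) = (0.24)² / (0.023) = 2.50
ΔG = RT ln(Qp/Kp) = (8.314 J mol⁻¹ K⁻¹)(950 K) × ln(2.50/0.51)
   = (7.898 kJ/mol)(1.590) = 12.6 kJ/mol
ΔG > 0, so the forward reaction is non-spontaneous (proceeds in reverse).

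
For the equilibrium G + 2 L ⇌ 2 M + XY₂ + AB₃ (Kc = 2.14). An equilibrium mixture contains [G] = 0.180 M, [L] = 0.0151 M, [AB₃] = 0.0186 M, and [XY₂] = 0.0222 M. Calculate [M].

At equilibrium, Kc = [M]²·[XY₂]·[AB₃] / ([G]·[L]²) = 2.14.
([M])²·(0.0222)·(0.0186) / ((0.180)·(0.0151)²) = 2.14
[M]² = 0.213 ⇒ [M] = 0.461 M

[M] = 0.461 M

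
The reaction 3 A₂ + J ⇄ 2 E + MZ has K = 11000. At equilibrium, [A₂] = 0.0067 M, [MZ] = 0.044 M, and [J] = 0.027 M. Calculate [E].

[E] = 0.045 M

At equilibrium, K = [E]²·[MZ] / ([A₂]³·[J]) = 11000.
([E])²·(0.044) / ((0.0067)³·(0.027)) = 11000
[E]² = 0.00203 ⇒ [E] = 0.045 M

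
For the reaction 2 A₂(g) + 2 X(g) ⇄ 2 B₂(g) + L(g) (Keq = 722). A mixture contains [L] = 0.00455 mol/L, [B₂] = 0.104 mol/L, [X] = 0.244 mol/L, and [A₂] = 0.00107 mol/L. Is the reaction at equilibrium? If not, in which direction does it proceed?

Q = [B₂]²·[L] / ([A₂]²·[X]²) = (0.104)²·(0.00455) / ((0.00107)²·(0.244)²) = 722
Q = 722 = Keq, so the system is already at equilibrium.

at equilibrium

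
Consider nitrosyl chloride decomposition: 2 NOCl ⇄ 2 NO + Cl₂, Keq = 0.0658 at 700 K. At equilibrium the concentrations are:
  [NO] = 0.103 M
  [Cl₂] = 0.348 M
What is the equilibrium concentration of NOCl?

At equilibrium, Keq = [NO]²·[Cl₂] / [NOCl]² = 0.0658.
(0.103)²·(0.348) / ([NOCl])² = 0.0658
[NOCl]² = 0.0561 ⇒ [NOCl] = 0.237 M

[NOCl] = 0.237 M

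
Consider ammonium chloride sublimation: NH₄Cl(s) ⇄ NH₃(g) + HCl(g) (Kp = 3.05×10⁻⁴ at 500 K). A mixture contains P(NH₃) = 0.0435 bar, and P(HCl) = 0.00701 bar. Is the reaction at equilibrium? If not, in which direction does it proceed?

neither direction; the system is at equilibrium

(NH₄Cl is a pure solid — omitted from Qp.)
Qp = P(NH₃)·P(HCl) = (0.0435)·(0.00701) = 3.05×10⁻⁴
Qp = 3.05×10⁻⁴ = Kp, so the system is already at equilibrium.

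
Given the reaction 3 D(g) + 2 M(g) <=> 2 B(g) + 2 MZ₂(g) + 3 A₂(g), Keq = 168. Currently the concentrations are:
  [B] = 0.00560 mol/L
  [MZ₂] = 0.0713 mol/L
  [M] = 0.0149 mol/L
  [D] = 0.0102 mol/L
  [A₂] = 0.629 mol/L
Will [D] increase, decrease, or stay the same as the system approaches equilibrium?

stay the same

Q = [B]²·[MZ₂]²·[A₂]³ / ([D]³·[M]²) = (0.00560)²·(0.0713)²·(0.629)³ / ((0.0102)³·(0.0149)²) = 168
Q = 168 = Keq; the system is at equilibrium.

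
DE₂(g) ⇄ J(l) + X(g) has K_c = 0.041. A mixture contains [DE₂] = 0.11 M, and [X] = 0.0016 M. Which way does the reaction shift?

forward (toward products)

(J is a pure liquid — omitted from Q_c.)
Q_c = [X] / [DE₂] = (0.0016) / (0.11) = 0.015
Q_c = 0.015 < K_c = 0.041, so the forward reaction proceeds.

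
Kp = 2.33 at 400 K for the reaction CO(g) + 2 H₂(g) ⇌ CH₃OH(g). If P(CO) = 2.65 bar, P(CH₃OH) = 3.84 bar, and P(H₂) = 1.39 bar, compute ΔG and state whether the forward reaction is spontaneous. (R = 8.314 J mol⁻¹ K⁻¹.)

ΔG = -3.77 kJ/mol; the forward reaction is spontaneous

Qp = P(CH₃OH) / (P(CO)·P(H₂)²) = (3.84) / ((2.65)·(1.39)²) = 0.750
ΔG = RT ln(Qp/Kp) = (8.314 J mol⁻¹ K⁻¹)(400 K) × ln(0.750/2.33)
   = (3.326 kJ/mol)(-1.134) = -3.77 kJ/mol
ΔG < 0, so the forward reaction is spontaneous (proceeds forward).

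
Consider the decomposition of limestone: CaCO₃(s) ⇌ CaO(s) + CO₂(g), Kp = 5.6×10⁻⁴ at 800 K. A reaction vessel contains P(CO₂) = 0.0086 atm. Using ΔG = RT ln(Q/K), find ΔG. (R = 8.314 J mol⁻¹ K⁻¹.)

ΔG = 18.2 kJ/mol

(CaCO₃, CaO are pure solids — omitted from Qp.)
Qp = P(CO₂) = 0.00860
ΔG = RT ln(Qp/Kp) = (8.314 J mol⁻¹ K⁻¹)(800 K) × ln(0.00860/5.6×10⁻⁴)
   = (6.651 kJ/mol)(2.732) = 18.2 kJ/mol
ΔG > 0, so the forward reaction is non-spontaneous (proceeds in reverse).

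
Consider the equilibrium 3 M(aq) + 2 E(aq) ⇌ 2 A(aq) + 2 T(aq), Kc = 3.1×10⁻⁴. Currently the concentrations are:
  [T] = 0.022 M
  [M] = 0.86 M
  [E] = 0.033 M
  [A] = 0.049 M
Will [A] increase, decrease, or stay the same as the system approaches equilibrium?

decrease

Qc = [A]²·[T]² / ([M]³·[E]²) = (0.049)²·(0.022)² / ((0.86)³·(0.033)²) = 0.0017
Qc = 0.0017 > Kc = 3.1×10⁻⁴: net reverse reaction.
A is a product, so it decreases.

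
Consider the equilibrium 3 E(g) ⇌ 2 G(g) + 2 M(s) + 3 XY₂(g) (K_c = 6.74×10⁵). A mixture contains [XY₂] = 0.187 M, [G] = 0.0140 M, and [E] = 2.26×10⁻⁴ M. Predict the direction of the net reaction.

(M is a pure solid — omitted from Q_c.)
Q_c = [G]²·[XY₂]³ / [E]³ = (0.0140)²·(0.187)³ / (2.26×10⁻⁴)³ = 1.11×10⁵
Q_c = 1.11×10⁵ < K_c = 6.74×10⁵, so the forward reaction proceeds.

toward products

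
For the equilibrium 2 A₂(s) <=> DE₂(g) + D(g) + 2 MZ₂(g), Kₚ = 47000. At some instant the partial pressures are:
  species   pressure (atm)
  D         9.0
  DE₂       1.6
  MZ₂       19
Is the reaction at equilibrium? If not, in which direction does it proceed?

in the forward direction

(A₂ is a pure solid — omitted from Qₚ.)
Qₚ = P(DE₂)·P(D)·P(MZ₂)² = (1.6)·(9.0)·(19)² = 5200
Qₚ = 5200 < Kₚ = 47000, so the forward reaction proceeds.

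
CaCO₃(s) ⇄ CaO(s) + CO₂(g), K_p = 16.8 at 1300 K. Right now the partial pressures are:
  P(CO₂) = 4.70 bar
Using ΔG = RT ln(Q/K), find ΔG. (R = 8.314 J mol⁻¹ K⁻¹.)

ΔG = -13.8 kJ/mol

(CaCO₃, CaO are pure solids — omitted from Q_p.)
Q_p = P(CO₂) = 4.70
ΔG = RT ln(Q_p/K_p) = (8.314 J mol⁻¹ K⁻¹)(1300 K) × ln(4.70/16.8)
   = (10.81 kJ/mol)(-1.274) = -13.8 kJ/mol
ΔG < 0, so the forward reaction is spontaneous (proceeds forward).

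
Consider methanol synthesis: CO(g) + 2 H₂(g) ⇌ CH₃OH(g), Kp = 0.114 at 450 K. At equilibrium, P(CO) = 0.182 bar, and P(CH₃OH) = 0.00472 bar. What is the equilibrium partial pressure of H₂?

At equilibrium, Kp = P(CH₃OH) / (P(CO)·P(H₂)²) = 0.114.
(0.00472) / ((0.182)·(P(H₂))²) = 0.114
P(H₂)² = 0.227 ⇒ P(H₂) = 0.477 bar

P(H₂) = 0.477 bar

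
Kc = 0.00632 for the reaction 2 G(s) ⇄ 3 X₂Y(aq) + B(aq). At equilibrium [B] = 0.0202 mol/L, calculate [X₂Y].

[X₂Y] = 0.679 mol/L

(G is a pure solid — omitted from Kc.)
At equilibrium, Kc = [X₂Y]³·[B] = 0.00632.
([X₂Y])³·(0.0202) = 0.00632
[X₂Y]³ = 0.313 ⇒ [X₂Y] = 0.679 mol/L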